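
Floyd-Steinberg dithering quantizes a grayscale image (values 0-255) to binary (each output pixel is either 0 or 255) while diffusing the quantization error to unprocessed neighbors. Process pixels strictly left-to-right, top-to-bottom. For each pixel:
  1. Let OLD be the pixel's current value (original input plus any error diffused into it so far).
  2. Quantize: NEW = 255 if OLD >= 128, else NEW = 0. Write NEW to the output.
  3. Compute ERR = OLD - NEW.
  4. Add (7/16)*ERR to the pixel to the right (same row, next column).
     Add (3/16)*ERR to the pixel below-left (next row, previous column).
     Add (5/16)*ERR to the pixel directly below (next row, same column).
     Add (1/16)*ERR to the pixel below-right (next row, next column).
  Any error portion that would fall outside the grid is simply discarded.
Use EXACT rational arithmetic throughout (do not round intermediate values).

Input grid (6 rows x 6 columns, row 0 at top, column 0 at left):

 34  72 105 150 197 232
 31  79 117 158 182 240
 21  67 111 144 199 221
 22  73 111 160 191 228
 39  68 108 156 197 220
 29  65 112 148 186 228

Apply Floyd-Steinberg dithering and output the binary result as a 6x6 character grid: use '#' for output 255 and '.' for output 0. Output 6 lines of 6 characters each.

(0,0): OLD=34 → NEW=0, ERR=34
(0,1): OLD=695/8 → NEW=0, ERR=695/8
(0,2): OLD=18305/128 → NEW=255, ERR=-14335/128
(0,3): OLD=206855/2048 → NEW=0, ERR=206855/2048
(0,4): OLD=7903281/32768 → NEW=255, ERR=-452559/32768
(0,5): OLD=118466903/524288 → NEW=255, ERR=-15226537/524288
(1,0): OLD=7413/128 → NEW=0, ERR=7413/128
(1,1): OLD=115315/1024 → NEW=0, ERR=115315/1024
(1,2): OLD=5099951/32768 → NEW=255, ERR=-3255889/32768
(1,3): OLD=17891811/131072 → NEW=255, ERR=-15531549/131072
(1,4): OLD=1062913833/8388608 → NEW=0, ERR=1062913833/8388608
(1,5): OLD=38318673487/134217728 → NEW=255, ERR=4093152847/134217728
(2,0): OLD=986529/16384 → NEW=0, ERR=986529/16384
(2,1): OLD=59519163/524288 → NEW=0, ERR=59519163/524288
(2,2): OLD=959961201/8388608 → NEW=0, ERR=959961201/8388608
(2,3): OLD=11716109737/67108864 → NEW=255, ERR=-5396650583/67108864
(2,4): OLD=433204396795/2147483648 → NEW=255, ERR=-114403933445/2147483648
(2,5): OLD=7392232814221/34359738368 → NEW=255, ERR=-1369500469619/34359738368
(3,0): OLD=520951505/8388608 → NEW=0, ERR=520951505/8388608
(3,1): OLD=10795537085/67108864 → NEW=255, ERR=-6317223235/67108864
(3,2): OLD=52395864487/536870912 → NEW=0, ERR=52395864487/536870912
(3,3): OLD=6003716518357/34359738368 → NEW=255, ERR=-2758016765483/34359738368
(3,4): OLD=34836670955637/274877906944 → NEW=0, ERR=34836670955637/274877906944
(3,5): OLD=1177187578955451/4398046511104 → NEW=255, ERR=55685718623931/4398046511104
(4,0): OLD=43762321631/1073741824 → NEW=0, ERR=43762321631/1073741824
(4,1): OLD=1350246476691/17179869184 → NEW=0, ERR=1350246476691/17179869184
(4,2): OLD=83535286616649/549755813888 → NEW=255, ERR=-56652445924791/549755813888
(4,3): OLD=1017655439720781/8796093022208 → NEW=0, ERR=1017655439720781/8796093022208
(4,4): OLD=40050802656726941/140737488355328 → NEW=255, ERR=4162743126118301/140737488355328
(4,5): OLD=551281251402697771/2251799813685248 → NEW=255, ERR=-22927701087040469/2251799813685248
(5,0): OLD=15523184461929/274877906944 → NEW=0, ERR=15523184461929/274877906944
(5,1): OLD=857559036081785/8796093022208 → NEW=0, ERR=857559036081785/8796093022208
(5,2): OLD=10488804394807043/70368744177664 → NEW=255, ERR=-7455225370497277/70368744177664
(5,3): OLD=308290855637725713/2251799813685248 → NEW=255, ERR=-265918096852012527/2251799813685248
(5,4): OLD=670585713370009121/4503599627370496 → NEW=255, ERR=-477832191609467359/4503599627370496
(5,5): OLD=12988236868546678837/72057594037927936 → NEW=255, ERR=-5386449611124944843/72057594037927936
Row 0: ..#.##
Row 1: ..##.#
Row 2: ...###
Row 3: .#.#.#
Row 4: ..#.##
Row 5: ..####

Answer: ..#.##
..##.#
...###
.#.#.#
..#.##
..####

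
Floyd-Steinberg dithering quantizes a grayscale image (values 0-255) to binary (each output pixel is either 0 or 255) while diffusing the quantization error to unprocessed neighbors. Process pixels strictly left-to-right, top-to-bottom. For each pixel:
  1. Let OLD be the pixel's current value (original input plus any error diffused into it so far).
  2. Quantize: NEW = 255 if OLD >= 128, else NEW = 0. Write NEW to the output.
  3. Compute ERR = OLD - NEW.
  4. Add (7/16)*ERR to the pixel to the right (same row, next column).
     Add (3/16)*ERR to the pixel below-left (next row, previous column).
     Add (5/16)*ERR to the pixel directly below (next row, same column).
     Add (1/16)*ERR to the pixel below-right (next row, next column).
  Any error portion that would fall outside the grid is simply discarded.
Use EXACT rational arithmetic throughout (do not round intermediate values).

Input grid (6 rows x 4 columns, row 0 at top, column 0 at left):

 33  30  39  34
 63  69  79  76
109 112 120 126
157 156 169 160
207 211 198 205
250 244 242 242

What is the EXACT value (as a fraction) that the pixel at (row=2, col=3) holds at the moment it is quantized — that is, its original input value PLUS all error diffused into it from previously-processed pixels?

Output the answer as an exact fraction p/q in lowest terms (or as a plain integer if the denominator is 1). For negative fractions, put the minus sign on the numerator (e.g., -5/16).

(0,0): OLD=33 → NEW=0, ERR=33
(0,1): OLD=711/16 → NEW=0, ERR=711/16
(0,2): OLD=14961/256 → NEW=0, ERR=14961/256
(0,3): OLD=243991/4096 → NEW=0, ERR=243991/4096
(1,0): OLD=20901/256 → NEW=0, ERR=20901/256
(1,1): OLD=269571/2048 → NEW=255, ERR=-252669/2048
(1,2): OLD=3750847/65536 → NEW=0, ERR=3750847/65536
(1,3): OLD=129297001/1048576 → NEW=0, ERR=129297001/1048576
(2,0): OLD=3649745/32768 → NEW=0, ERR=3649745/32768
(2,1): OLD=144713099/1048576 → NEW=255, ERR=-122673781/1048576
(2,2): OLD=214142711/2097152 → NEW=0, ERR=214142711/2097152
(2,3): OLD=7139854523/33554432 → NEW=255, ERR=-1416525637/33554432
Target (2,3): original=126, with diffused error = 7139854523/33554432

Answer: 7139854523/33554432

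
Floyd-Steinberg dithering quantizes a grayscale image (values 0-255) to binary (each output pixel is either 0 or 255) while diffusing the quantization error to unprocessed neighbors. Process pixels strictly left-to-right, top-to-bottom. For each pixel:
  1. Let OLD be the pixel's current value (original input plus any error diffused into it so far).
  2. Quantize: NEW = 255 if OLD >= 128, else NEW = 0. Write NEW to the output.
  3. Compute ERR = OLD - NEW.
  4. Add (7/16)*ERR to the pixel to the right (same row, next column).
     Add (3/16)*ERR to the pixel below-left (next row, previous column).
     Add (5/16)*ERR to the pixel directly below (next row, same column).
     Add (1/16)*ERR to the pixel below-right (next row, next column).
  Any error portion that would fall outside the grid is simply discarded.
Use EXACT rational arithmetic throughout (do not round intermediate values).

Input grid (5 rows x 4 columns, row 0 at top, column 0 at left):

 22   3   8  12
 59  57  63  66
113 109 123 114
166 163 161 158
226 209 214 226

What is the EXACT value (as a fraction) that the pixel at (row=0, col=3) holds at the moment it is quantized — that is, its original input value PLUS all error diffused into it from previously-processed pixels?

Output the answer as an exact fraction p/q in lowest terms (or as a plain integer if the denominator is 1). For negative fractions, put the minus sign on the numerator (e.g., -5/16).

Answer: 36693/2048

Derivation:
(0,0): OLD=22 → NEW=0, ERR=22
(0,1): OLD=101/8 → NEW=0, ERR=101/8
(0,2): OLD=1731/128 → NEW=0, ERR=1731/128
(0,3): OLD=36693/2048 → NEW=0, ERR=36693/2048
Target (0,3): original=12, with diffused error = 36693/2048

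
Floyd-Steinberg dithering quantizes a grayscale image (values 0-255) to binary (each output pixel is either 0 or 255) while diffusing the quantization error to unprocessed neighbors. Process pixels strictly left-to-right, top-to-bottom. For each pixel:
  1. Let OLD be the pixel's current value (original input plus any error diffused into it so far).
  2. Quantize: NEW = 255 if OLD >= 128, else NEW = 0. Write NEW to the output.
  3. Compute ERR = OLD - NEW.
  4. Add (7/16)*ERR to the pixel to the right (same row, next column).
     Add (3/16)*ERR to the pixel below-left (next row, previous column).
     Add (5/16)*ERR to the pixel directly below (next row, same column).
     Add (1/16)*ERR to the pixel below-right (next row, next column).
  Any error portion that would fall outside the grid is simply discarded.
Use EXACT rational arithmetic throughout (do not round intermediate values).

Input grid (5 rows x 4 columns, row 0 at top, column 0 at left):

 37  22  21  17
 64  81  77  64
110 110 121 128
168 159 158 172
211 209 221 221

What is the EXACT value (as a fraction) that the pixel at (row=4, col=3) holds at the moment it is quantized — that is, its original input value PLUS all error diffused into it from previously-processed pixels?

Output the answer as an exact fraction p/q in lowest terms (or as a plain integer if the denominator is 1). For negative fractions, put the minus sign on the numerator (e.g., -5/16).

(0,0): OLD=37 → NEW=0, ERR=37
(0,1): OLD=611/16 → NEW=0, ERR=611/16
(0,2): OLD=9653/256 → NEW=0, ERR=9653/256
(0,3): OLD=137203/4096 → NEW=0, ERR=137203/4096
(1,0): OLD=21177/256 → NEW=0, ERR=21177/256
(1,1): OLD=283663/2048 → NEW=255, ERR=-238577/2048
(1,2): OLD=3046459/65536 → NEW=0, ERR=3046459/65536
(1,3): OLD=101881485/1048576 → NEW=0, ERR=101881485/1048576
(2,0): OLD=3735829/32768 → NEW=0, ERR=3735829/32768
(2,1): OLD=144033335/1048576 → NEW=255, ERR=-123353545/1048576
(2,2): OLD=199222259/2097152 → NEW=0, ERR=199222259/2097152
(2,3): OLD=6805824647/33554432 → NEW=255, ERR=-1750555513/33554432
(3,0): OLD=3046244293/16777216 → NEW=255, ERR=-1231945787/16777216
(3,1): OLD=30883412059/268435456 → NEW=0, ERR=30883412059/268435456
(3,2): OLD=948699123109/4294967296 → NEW=255, ERR=-146517537371/4294967296
(3,3): OLD=10081778895107/68719476736 → NEW=255, ERR=-7441687672573/68719476736
(4,0): OLD=900332672673/4294967296 → NEW=255, ERR=-194883987807/4294967296
(4,1): OLD=7356962477155/34359738368 → NEW=255, ERR=-1404770806685/34359738368
(4,2): OLD=197184965924611/1099511627776 → NEW=255, ERR=-83190499158269/1099511627776
(4,3): OLD=2672696118335237/17592186044416 → NEW=255, ERR=-1813311322990843/17592186044416
Target (4,3): original=221, with diffused error = 2672696118335237/17592186044416

Answer: 2672696118335237/17592186044416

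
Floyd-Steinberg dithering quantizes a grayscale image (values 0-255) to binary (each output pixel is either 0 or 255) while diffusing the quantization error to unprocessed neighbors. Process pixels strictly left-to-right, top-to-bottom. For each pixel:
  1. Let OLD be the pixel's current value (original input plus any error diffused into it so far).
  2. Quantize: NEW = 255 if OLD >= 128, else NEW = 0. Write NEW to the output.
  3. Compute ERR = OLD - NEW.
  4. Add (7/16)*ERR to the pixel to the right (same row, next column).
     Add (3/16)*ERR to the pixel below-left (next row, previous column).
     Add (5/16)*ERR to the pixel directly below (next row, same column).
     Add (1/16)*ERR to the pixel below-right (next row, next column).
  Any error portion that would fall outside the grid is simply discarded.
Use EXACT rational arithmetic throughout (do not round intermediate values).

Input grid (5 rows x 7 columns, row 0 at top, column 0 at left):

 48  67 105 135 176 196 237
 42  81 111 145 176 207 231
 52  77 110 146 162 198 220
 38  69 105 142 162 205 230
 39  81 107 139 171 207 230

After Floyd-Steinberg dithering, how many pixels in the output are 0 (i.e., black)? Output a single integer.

Answer: 16

Derivation:
(0,0): OLD=48 → NEW=0, ERR=48
(0,1): OLD=88 → NEW=0, ERR=88
(0,2): OLD=287/2 → NEW=255, ERR=-223/2
(0,3): OLD=2759/32 → NEW=0, ERR=2759/32
(0,4): OLD=109425/512 → NEW=255, ERR=-21135/512
(0,5): OLD=1457687/8192 → NEW=255, ERR=-631273/8192
(0,6): OLD=26645153/131072 → NEW=255, ERR=-6778207/131072
(1,0): OLD=147/2 → NEW=0, ERR=147/2
(1,1): OLD=491/4 → NEW=0, ERR=491/4
(1,2): OLD=77581/512 → NEW=255, ERR=-52979/512
(1,3): OLD=458607/4096 → NEW=0, ERR=458607/4096
(1,4): OLD=26610855/131072 → NEW=255, ERR=-6812505/131072
(1,5): OLD=77543977/524288 → NEW=255, ERR=-56149463/524288
(1,6): OLD=1368756595/8388608 → NEW=255, ERR=-770338445/8388608
(2,0): OLD=6271/64 → NEW=0, ERR=6271/64
(2,1): OLD=1174895/8192 → NEW=255, ERR=-914065/8192
(2,2): OLD=7538355/131072 → NEW=0, ERR=7538355/131072
(2,3): OLD=199164829/1048576 → NEW=255, ERR=-68222051/1048576
(2,4): OLD=1748361049/16777216 → NEW=0, ERR=1748361049/16777216
(2,5): OLD=50910802241/268435456 → NEW=255, ERR=-17540239039/268435456
(2,6): OLD=670108455591/4294967296 → NEW=255, ERR=-425108204889/4294967296
(3,0): OLD=6251981/131072 → NEW=0, ERR=6251981/131072
(3,1): OLD=37700057/524288 → NEW=0, ERR=37700057/524288
(3,2): OLD=2269276205/16777216 → NEW=255, ERR=-2008913875/16777216
(3,3): OLD=12403833067/134217728 → NEW=0, ERR=12403833067/134217728
(3,4): OLD=939221686637/4294967296 → NEW=255, ERR=-155994973843/4294967296
(3,5): OLD=168196321949/1073741824 → NEW=255, ERR=-105607843171/1073741824
(3,6): OLD=10442275191423/68719476736 → NEW=255, ERR=-7081191376257/68719476736
(4,0): OLD=565295503/8388608 → NEW=0, ERR=565295503/8388608
(4,1): OLD=30462930041/268435456 → NEW=0, ERR=30462930041/268435456
(4,2): OLD=605814328545/4294967296 → NEW=255, ERR=-489402331935/4294967296
(4,3): OLD=3564268679975/34359738368 → NEW=0, ERR=3564268679975/34359738368
(4,4): OLD=105755354301689/549755813888 → NEW=255, ERR=-34432378239751/549755813888
(4,5): OLD=1119492579718967/8796093022208 → NEW=0, ERR=1119492579718967/8796093022208
(4,6): OLD=34808968447696897/140737488355328 → NEW=255, ERR=-1079091082911743/140737488355328
Output grid:
  Row 0: ..#.###  (3 black, running=3)
  Row 1: ..#.###  (3 black, running=6)
  Row 2: .#.#.##  (3 black, running=9)
  Row 3: ..#.###  (3 black, running=12)
  Row 4: ..#.#.#  (4 black, running=16)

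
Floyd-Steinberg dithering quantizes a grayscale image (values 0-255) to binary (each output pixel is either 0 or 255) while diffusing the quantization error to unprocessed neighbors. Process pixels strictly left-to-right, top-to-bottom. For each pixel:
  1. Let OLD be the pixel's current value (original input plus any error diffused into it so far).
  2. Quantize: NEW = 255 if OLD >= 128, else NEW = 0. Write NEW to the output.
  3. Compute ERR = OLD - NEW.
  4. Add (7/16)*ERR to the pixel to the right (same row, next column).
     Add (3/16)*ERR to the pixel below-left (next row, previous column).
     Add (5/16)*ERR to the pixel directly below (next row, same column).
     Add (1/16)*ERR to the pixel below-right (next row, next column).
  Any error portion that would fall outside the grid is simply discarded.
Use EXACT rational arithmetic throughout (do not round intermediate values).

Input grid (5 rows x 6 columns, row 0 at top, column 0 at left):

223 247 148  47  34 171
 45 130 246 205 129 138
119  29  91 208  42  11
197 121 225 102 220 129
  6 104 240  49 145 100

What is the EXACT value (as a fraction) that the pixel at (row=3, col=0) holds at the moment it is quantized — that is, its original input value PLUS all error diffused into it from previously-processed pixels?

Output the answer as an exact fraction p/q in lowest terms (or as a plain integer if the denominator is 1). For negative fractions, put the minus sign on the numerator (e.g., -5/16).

Answer: 88059787/524288

Derivation:
(0,0): OLD=223 → NEW=255, ERR=-32
(0,1): OLD=233 → NEW=255, ERR=-22
(0,2): OLD=1107/8 → NEW=255, ERR=-933/8
(0,3): OLD=-515/128 → NEW=0, ERR=-515/128
(0,4): OLD=66027/2048 → NEW=0, ERR=66027/2048
(0,5): OLD=6065517/32768 → NEW=255, ERR=-2290323/32768
(1,0): OLD=247/8 → NEW=0, ERR=247/8
(1,1): OLD=7217/64 → NEW=0, ERR=7217/64
(1,2): OLD=525845/2048 → NEW=255, ERR=3605/2048
(1,3): OLD=1665177/8192 → NEW=255, ERR=-423783/8192
(1,4): OLD=54046579/524288 → NEW=0, ERR=54046579/524288
(1,5): OLD=1369631029/8388608 → NEW=255, ERR=-769464011/8388608
(2,0): OLD=153387/1024 → NEW=255, ERR=-107733/1024
(2,1): OLD=670777/32768 → NEW=0, ERR=670777/32768
(2,2): OLD=51303755/524288 → NEW=0, ERR=51303755/524288
(2,3): OLD=1065704403/4194304 → NEW=255, ERR=-3843117/4194304
(2,4): OLD=7164721433/134217728 → NEW=0, ERR=7164721433/134217728
(2,5): OLD=26054173503/2147483648 → NEW=0, ERR=26054173503/2147483648
(3,0): OLD=88059787/524288 → NEW=255, ERR=-45633653/524288
Target (3,0): original=197, with diffused error = 88059787/524288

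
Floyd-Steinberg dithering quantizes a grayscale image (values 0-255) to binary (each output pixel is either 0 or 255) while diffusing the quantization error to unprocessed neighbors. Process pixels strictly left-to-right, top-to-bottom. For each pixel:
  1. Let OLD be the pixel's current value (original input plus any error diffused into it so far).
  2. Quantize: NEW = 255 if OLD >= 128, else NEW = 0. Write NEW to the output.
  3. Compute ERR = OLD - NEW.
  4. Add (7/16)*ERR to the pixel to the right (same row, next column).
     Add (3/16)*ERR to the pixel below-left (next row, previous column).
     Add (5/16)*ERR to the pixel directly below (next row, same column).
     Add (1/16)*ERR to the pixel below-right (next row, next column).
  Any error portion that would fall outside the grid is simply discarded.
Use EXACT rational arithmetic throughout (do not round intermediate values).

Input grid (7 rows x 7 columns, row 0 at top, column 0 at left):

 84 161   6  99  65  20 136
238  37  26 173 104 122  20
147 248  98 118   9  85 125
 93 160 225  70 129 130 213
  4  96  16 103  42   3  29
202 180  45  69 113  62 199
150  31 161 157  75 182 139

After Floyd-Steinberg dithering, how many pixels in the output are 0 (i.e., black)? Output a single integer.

(0,0): OLD=84 → NEW=0, ERR=84
(0,1): OLD=791/4 → NEW=255, ERR=-229/4
(0,2): OLD=-1219/64 → NEW=0, ERR=-1219/64
(0,3): OLD=92843/1024 → NEW=0, ERR=92843/1024
(0,4): OLD=1714861/16384 → NEW=0, ERR=1714861/16384
(0,5): OLD=17246907/262144 → NEW=0, ERR=17246907/262144
(0,6): OLD=691153693/4194304 → NEW=255, ERR=-378393827/4194304
(1,0): OLD=16225/64 → NEW=255, ERR=-95/64
(1,1): OLD=10311/512 → NEW=0, ERR=10311/512
(1,2): OLD=692723/16384 → NEW=0, ERR=692723/16384
(1,3): OLD=15614983/65536 → NEW=255, ERR=-1096697/65536
(1,4): OLD=618197509/4194304 → NEW=255, ERR=-451350011/4194304
(1,5): OLD=2855703413/33554432 → NEW=0, ERR=2855703413/33554432
(1,6): OLD=17799193147/536870912 → NEW=0, ERR=17799193147/536870912
(2,0): OLD=1231357/8192 → NEW=255, ERR=-857603/8192
(2,1): OLD=56708879/262144 → NEW=255, ERR=-10137841/262144
(2,2): OLD=387613613/4194304 → NEW=0, ERR=387613613/4194304
(2,3): OLD=4552242629/33554432 → NEW=255, ERR=-4004137531/33554432
(2,4): OLD=-16622761787/268435456 → NEW=0, ERR=-16622761787/268435456
(2,5): OLD=721506826375/8589934592 → NEW=0, ERR=721506826375/8589934592
(2,6): OLD=24385412494113/137438953472 → NEW=255, ERR=-10661520641247/137438953472
(3,0): OLD=222440269/4194304 → NEW=0, ERR=222440269/4194304
(3,1): OLD=6103610473/33554432 → NEW=255, ERR=-2452769687/33554432
(3,2): OLD=52910527835/268435456 → NEW=255, ERR=-15540513445/268435456
(3,3): OLD=1659400309/1073741824 → NEW=0, ERR=1659400309/1073741824
(3,4): OLD=16302370800461/137438953472 → NEW=0, ERR=16302370800461/137438953472
(3,5): OLD=208607374488151/1099511627776 → NEW=255, ERR=-71768090594729/1099511627776
(3,6): OLD=2910651041423625/17592186044416 → NEW=255, ERR=-1575356399902455/17592186044416
(4,0): OLD=3686785347/536870912 → NEW=0, ERR=3686785347/536870912
(4,1): OLD=589448917063/8589934592 → NEW=0, ERR=589448917063/8589934592
(4,2): OLD=3250600091337/137438953472 → NEW=0, ERR=3250600091337/137438953472
(4,3): OLD=145632990838259/1099511627776 → NEW=255, ERR=-134742474244621/1099511627776
(4,4): OLD=117082140151897/8796093022208 → NEW=0, ERR=117082140151897/8796093022208
(4,5): OLD=-5897238092568151/281474976710656 → NEW=0, ERR=-5897238092568151/281474976710656
(4,6): OLD=-55077420638679697/4503599627370496 → NEW=0, ERR=-55077420638679697/4503599627370496
(5,0): OLD=29825958180293/137438953472 → NEW=255, ERR=-5220974955067/137438953472
(5,1): OLD=208564446000887/1099511627776 → NEW=255, ERR=-71811019081993/1099511627776
(5,2): OLD=45108640364225/8796093022208 → NEW=0, ERR=45108640364225/8796093022208
(5,3): OLD=2598116517791813/70368744177664 → NEW=0, ERR=2598116517791813/70368744177664
(5,4): OLD=548201375131012903/4503599627370496 → NEW=0, ERR=548201375131012903/4503599627370496
(5,5): OLD=3863957601352451223/36028797018963968 → NEW=0, ERR=3863957601352451223/36028797018963968
(5,6): OLD=138805449616452521465/576460752303423488 → NEW=255, ERR=-8192042220920467975/576460752303423488
(6,0): OLD=2214555851213741/17592186044416 → NEW=0, ERR=2214555851213741/17592186044416
(6,1): OLD=18085100757903857/281474976710656 → NEW=0, ERR=18085100757903857/281474976710656
(6,2): OLD=871686405098764403/4503599627370496 → NEW=255, ERR=-276731499880712077/4503599627370496
(6,3): OLD=5937509399871301741/36028797018963968 → NEW=255, ERR=-3249833839964510099/36028797018963968
(6,4): OLD=6916985376176558619/72057594037927936 → NEW=0, ERR=6916985376176558619/72057594037927936
(6,5): OLD=2420715149235660825219/9223372036854775808 → NEW=255, ERR=68755279837692994179/9223372036854775808
(6,6): OLD=21327876137101462431333/147573952589676412928 → NEW=255, ERR=-16303481773266022865307/147573952589676412928
Output grid:
  Row 0: .#....#  (5 black, running=5)
  Row 1: #..##..  (4 black, running=9)
  Row 2: ##.#..#  (3 black, running=12)
  Row 3: .##..##  (3 black, running=15)
  Row 4: ...#...  (6 black, running=21)
  Row 5: ##....#  (4 black, running=25)
  Row 6: ..##.##  (3 black, running=28)

Answer: 28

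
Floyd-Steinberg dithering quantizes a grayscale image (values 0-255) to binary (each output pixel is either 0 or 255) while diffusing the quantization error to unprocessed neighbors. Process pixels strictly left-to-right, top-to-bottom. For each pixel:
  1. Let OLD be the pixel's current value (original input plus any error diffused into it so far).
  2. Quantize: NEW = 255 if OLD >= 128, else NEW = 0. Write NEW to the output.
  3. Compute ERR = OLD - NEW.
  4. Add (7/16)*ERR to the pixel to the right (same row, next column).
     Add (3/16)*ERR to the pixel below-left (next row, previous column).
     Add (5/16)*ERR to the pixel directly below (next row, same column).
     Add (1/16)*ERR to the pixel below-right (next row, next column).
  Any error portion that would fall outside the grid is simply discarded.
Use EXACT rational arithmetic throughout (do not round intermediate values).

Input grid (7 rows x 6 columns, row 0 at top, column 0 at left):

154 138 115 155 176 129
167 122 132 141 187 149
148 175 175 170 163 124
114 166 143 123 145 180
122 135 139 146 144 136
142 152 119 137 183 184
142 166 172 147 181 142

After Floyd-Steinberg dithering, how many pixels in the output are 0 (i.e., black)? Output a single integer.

Answer: 17

Derivation:
(0,0): OLD=154 → NEW=255, ERR=-101
(0,1): OLD=1501/16 → NEW=0, ERR=1501/16
(0,2): OLD=39947/256 → NEW=255, ERR=-25333/256
(0,3): OLD=457549/4096 → NEW=0, ERR=457549/4096
(0,4): OLD=14737179/65536 → NEW=255, ERR=-1974501/65536
(0,5): OLD=121444797/1048576 → NEW=0, ERR=121444797/1048576
(1,0): OLD=39175/256 → NEW=255, ERR=-26105/256
(1,1): OLD=167601/2048 → NEW=0, ERR=167601/2048
(1,2): OLD=10727429/65536 → NEW=255, ERR=-5984251/65536
(1,3): OLD=32538657/262144 → NEW=0, ERR=32538657/262144
(1,4): OLD=4371928643/16777216 → NEW=255, ERR=93738563/16777216
(1,5): OLD=49863164389/268435456 → NEW=255, ERR=-18587876891/268435456
(2,0): OLD=4308267/32768 → NEW=255, ERR=-4047573/32768
(2,1): OLD=129015305/1048576 → NEW=0, ERR=129015305/1048576
(2,2): OLD=3836655451/16777216 → NEW=255, ERR=-441534629/16777216
(2,3): OLD=25852451395/134217728 → NEW=255, ERR=-8373069245/134217728
(2,4): OLD=567911738953/4294967296 → NEW=255, ERR=-527304921527/4294967296
(2,5): OLD=3367047585423/68719476736 → NEW=0, ERR=3367047585423/68719476736
(3,0): OLD=1652036859/16777216 → NEW=0, ERR=1652036859/16777216
(3,1): OLD=31524403423/134217728 → NEW=255, ERR=-2701117217/134217728
(3,2): OLD=130957853645/1073741824 → NEW=0, ERR=130957853645/1073741824
(3,3): OLD=9084676831783/68719476736 → NEW=255, ERR=-8438789735897/68719476736
(3,4): OLD=31993697728455/549755813888 → NEW=0, ERR=31993697728455/549755813888
(3,5): OLD=1874439501558089/8796093022208 → NEW=255, ERR=-368564219104951/8796093022208
(4,0): OLD=319971127765/2147483648 → NEW=255, ERR=-227637202475/2147483648
(4,1): OLD=3826222724817/34359738368 → NEW=0, ERR=3826222724817/34359738368
(4,2): OLD=221606406351907/1099511627776 → NEW=255, ERR=-58769058730973/1099511627776
(4,3): OLD=1808035600999375/17592186044416 → NEW=0, ERR=1808035600999375/17592186044416
(4,4): OLD=53935922002863551/281474976710656 → NEW=255, ERR=-17840197058353729/281474976710656
(4,5): OLD=445018668094088153/4503599627370496 → NEW=0, ERR=445018668094088153/4503599627370496
(5,0): OLD=71333017548547/549755813888 → NEW=255, ERR=-68854714992893/549755813888
(5,1): OLD=2029384480961331/17592186044416 → NEW=0, ERR=2029384480961331/17592186044416
(5,2): OLD=25191410867461985/140737488355328 → NEW=255, ERR=-10696648663146655/140737488355328
(5,3): OLD=543317445535464507/4503599627370496 → NEW=0, ERR=543317445535464507/4503599627370496
(5,4): OLD=2170057397644858747/9007199254740992 → NEW=255, ERR=-126778412314094213/9007199254740992
(5,5): OLD=29509046094832383159/144115188075855872 → NEW=255, ERR=-7240326864510864201/144115188075855872
(6,0): OLD=35040845736934265/281474976710656 → NEW=0, ERR=35040845736934265/281474976710656
(6,1): OLD=1055800710723707525/4503599627370496 → NEW=255, ERR=-92617194255768955/4503599627370496
(6,2): OLD=3045899198090562941/18014398509481984 → NEW=255, ERR=-1547772421827342979/18014398509481984
(6,3): OLD=40271965749452178537/288230376151711744 → NEW=255, ERR=-33226780169234316183/288230376151711744
(6,4): OLD=573173517507666466505/4611686018427387904 → NEW=0, ERR=573173517507666466505/4611686018427387904
(6,5): OLD=13266602410994136074207/73786976294838206464 → NEW=255, ERR=-5549076544189606574113/73786976294838206464
Output grid:
  Row 0: #.#.#.  (3 black, running=3)
  Row 1: #.#.##  (2 black, running=5)
  Row 2: #.###.  (2 black, running=7)
  Row 3: .#.#.#  (3 black, running=10)
  Row 4: #.#.#.  (3 black, running=13)
  Row 5: #.#.##  (2 black, running=15)
  Row 6: .###.#  (2 black, running=17)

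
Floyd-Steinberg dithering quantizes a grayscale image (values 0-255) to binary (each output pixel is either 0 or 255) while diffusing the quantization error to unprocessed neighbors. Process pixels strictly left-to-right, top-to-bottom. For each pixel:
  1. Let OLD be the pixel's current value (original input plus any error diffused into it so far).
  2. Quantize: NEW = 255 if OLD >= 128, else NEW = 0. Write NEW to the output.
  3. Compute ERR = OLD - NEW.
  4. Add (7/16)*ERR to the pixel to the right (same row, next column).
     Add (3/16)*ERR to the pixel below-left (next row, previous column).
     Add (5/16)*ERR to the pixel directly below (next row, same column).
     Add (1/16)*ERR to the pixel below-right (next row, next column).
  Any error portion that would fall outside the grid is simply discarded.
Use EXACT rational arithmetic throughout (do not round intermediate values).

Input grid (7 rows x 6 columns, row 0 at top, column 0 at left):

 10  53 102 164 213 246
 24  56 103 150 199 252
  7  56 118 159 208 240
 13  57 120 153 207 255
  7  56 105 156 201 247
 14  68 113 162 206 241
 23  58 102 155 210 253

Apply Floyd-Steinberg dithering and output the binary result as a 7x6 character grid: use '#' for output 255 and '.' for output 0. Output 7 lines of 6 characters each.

Answer: ...###
..#.##
..####
...#.#
..#.##
..####
...###

Derivation:
(0,0): OLD=10 → NEW=0, ERR=10
(0,1): OLD=459/8 → NEW=0, ERR=459/8
(0,2): OLD=16269/128 → NEW=0, ERR=16269/128
(0,3): OLD=449755/2048 → NEW=255, ERR=-72485/2048
(0,4): OLD=6472189/32768 → NEW=255, ERR=-1883651/32768
(0,5): OLD=115789291/524288 → NEW=255, ERR=-17904149/524288
(1,0): OLD=4849/128 → NEW=0, ERR=4849/128
(1,1): OLD=117719/1024 → NEW=0, ERR=117719/1024
(1,2): OLD=6224739/32768 → NEW=255, ERR=-2131101/32768
(1,3): OLD=14110151/131072 → NEW=0, ERR=14110151/131072
(1,4): OLD=1841456533/8388608 → NEW=255, ERR=-297638507/8388608
(1,5): OLD=29824851331/134217728 → NEW=255, ERR=-4400669309/134217728
(2,0): OLD=661805/16384 → NEW=0, ERR=661805/16384
(2,1): OLD=52308479/524288 → NEW=0, ERR=52308479/524288
(2,2): OLD=1415120957/8388608 → NEW=255, ERR=-723974083/8388608
(2,3): OLD=9674785557/67108864 → NEW=255, ERR=-7437974763/67108864
(2,4): OLD=319980658239/2147483648 → NEW=255, ERR=-227627672001/2147483648
(2,5): OLD=6224694501801/34359738368 → NEW=255, ERR=-2537038782039/34359738368
(3,0): OLD=371866141/8388608 → NEW=0, ERR=371866141/8388608
(3,1): OLD=6302536857/67108864 → NEW=0, ERR=6302536857/67108864
(3,2): OLD=64194687291/536870912 → NEW=0, ERR=64194687291/536870912
(3,3): OLD=4996194871121/34359738368 → NEW=255, ERR=-3765538412719/34359738368
(3,4): OLD=28905555700465/274877906944 → NEW=0, ERR=28905555700465/274877906944
(3,5): OLD=1193222856937087/4398046511104 → NEW=255, ERR=71720996605567/4398046511104
(4,0): OLD=41298448979/1073741824 → NEW=0, ERR=41298448979/1073741824
(4,1): OLD=2188131755511/17179869184 → NEW=0, ERR=2188131755511/17179869184
(4,2): OLD=100830788601141/549755813888 → NEW=255, ERR=-39356943940299/549755813888
(4,3): OLD=1034617524853609/8796093022208 → NEW=0, ERR=1034617524853609/8796093022208
(4,4): OLD=39621794891447929/140737488355328 → NEW=255, ERR=3733735360839289/140737488355328
(4,5): OLD=608605705481660079/2251799813685248 → NEW=255, ERR=34396752991921839/2251799813685248
(5,0): OLD=13716561882069/274877906944 → NEW=0, ERR=13716561882069/274877906944
(5,1): OLD=1043341246797221/8796093022208 → NEW=0, ERR=1043341246797221/8796093022208
(5,2): OLD=12141172714945575/70368744177664 → NEW=255, ERR=-5802857050358745/70368744177664
(5,3): OLD=367446801534077789/2251799813685248 → NEW=255, ERR=-206762150955660451/2251799813685248
(5,4): OLD=830168537927798349/4503599627370496 → NEW=255, ERR=-318249367051678131/4503599627370496
(5,5): OLD=15601581655244961297/72057594037927936 → NEW=255, ERR=-2773104824426662383/72057594037927936
(6,0): OLD=8561635873695247/140737488355328 → NEW=0, ERR=8561635873695247/140737488355328
(6,1): OLD=246208877434855651/2251799813685248 → NEW=0, ERR=246208877434855651/2251799813685248
(6,2): OLD=1029187804058505579/9007199254740992 → NEW=0, ERR=1029187804058505579/9007199254740992
(6,3): OLD=22754663856298002047/144115188075855872 → NEW=255, ERR=-13994709103045245313/144115188075855872
(6,4): OLD=305472762877568268607/2305843009213693952 → NEW=255, ERR=-282517204471923689153/2305843009213693952
(6,5): OLD=6749791622154842109273/36893488147419103232 → NEW=255, ERR=-2658047855437029214887/36893488147419103232
Row 0: ...###
Row 1: ..#.##
Row 2: ..####
Row 3: ...#.#
Row 4: ..#.##
Row 5: ..####
Row 6: ...###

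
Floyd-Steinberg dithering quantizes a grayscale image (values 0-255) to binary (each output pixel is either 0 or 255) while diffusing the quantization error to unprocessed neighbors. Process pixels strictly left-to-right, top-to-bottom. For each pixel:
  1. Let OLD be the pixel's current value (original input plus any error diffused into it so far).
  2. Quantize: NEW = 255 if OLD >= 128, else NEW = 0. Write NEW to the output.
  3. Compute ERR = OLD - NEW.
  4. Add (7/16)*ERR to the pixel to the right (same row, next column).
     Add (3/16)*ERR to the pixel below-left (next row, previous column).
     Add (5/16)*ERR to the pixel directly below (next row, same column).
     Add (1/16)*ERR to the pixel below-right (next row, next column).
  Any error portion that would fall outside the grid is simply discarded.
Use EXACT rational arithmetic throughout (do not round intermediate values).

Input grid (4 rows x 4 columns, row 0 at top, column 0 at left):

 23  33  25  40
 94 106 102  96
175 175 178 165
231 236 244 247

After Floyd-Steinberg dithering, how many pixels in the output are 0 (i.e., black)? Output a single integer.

Answer: 7

Derivation:
(0,0): OLD=23 → NEW=0, ERR=23
(0,1): OLD=689/16 → NEW=0, ERR=689/16
(0,2): OLD=11223/256 → NEW=0, ERR=11223/256
(0,3): OLD=242401/4096 → NEW=0, ERR=242401/4096
(1,0): OLD=27971/256 → NEW=0, ERR=27971/256
(1,1): OLD=362325/2048 → NEW=255, ERR=-159915/2048
(1,2): OLD=6247289/65536 → NEW=0, ERR=6247289/65536
(1,3): OLD=166659487/1048576 → NEW=255, ERR=-100727393/1048576
(2,0): OLD=6373495/32768 → NEW=255, ERR=-1982345/32768
(2,1): OLD=156064013/1048576 → NEW=255, ERR=-111322867/1048576
(2,2): OLD=290351105/2097152 → NEW=255, ERR=-244422655/2097152
(2,3): OLD=3018162013/33554432 → NEW=0, ERR=3018162013/33554432
(3,0): OLD=3224393095/16777216 → NEW=255, ERR=-1053796985/16777216
(3,1): OLD=40187255001/268435456 → NEW=255, ERR=-28263786279/268435456
(3,2): OLD=737632251431/4294967296 → NEW=255, ERR=-357584409049/4294967296
(3,3): OLD=15901665981329/68719476736 → NEW=255, ERR=-1621800586351/68719476736
Output grid:
  Row 0: ....  (4 black, running=4)
  Row 1: .#.#  (2 black, running=6)
  Row 2: ###.  (1 black, running=7)
  Row 3: ####  (0 black, running=7)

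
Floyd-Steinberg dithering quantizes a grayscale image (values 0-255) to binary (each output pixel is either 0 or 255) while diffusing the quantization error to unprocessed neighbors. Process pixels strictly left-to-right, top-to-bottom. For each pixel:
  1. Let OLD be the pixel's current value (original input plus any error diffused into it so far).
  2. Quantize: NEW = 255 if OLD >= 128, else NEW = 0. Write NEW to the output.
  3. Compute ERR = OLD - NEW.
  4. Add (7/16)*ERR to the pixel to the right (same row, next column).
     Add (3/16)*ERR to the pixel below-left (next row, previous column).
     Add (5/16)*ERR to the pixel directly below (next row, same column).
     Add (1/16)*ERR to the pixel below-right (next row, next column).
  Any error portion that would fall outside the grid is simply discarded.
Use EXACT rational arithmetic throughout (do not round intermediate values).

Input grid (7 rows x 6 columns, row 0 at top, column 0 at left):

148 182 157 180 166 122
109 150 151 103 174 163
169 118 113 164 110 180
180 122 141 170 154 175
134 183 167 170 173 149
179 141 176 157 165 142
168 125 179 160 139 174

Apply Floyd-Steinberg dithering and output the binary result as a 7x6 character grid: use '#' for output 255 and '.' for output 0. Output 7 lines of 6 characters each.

Answer: ##.##.
.#.#.#
#.#.##
#.##.#
.#.##.
###.#.
#.#.##

Derivation:
(0,0): OLD=148 → NEW=255, ERR=-107
(0,1): OLD=2163/16 → NEW=255, ERR=-1917/16
(0,2): OLD=26773/256 → NEW=0, ERR=26773/256
(0,3): OLD=924691/4096 → NEW=255, ERR=-119789/4096
(0,4): OLD=10040453/65536 → NEW=255, ERR=-6671227/65536
(0,5): OLD=81227683/1048576 → NEW=0, ERR=81227683/1048576
(1,0): OLD=13593/256 → NEW=0, ERR=13593/256
(1,1): OLD=304559/2048 → NEW=255, ERR=-217681/2048
(1,2): OLD=8140123/65536 → NEW=0, ERR=8140123/65536
(1,3): OLD=35560319/262144 → NEW=255, ERR=-31286401/262144
(1,4): OLD=1722535261/16777216 → NEW=0, ERR=1722535261/16777216
(1,5): OLD=60603106683/268435456 → NEW=255, ERR=-7847934597/268435456
(2,0): OLD=5428469/32768 → NEW=255, ERR=-2927371/32768
(2,1): OLD=75819991/1048576 → NEW=0, ERR=75819991/1048576
(2,2): OLD=2590885701/16777216 → NEW=255, ERR=-1687304379/16777216
(2,3): OLD=14726056541/134217728 → NEW=0, ERR=14726056541/134217728
(2,4): OLD=760832936599/4294967296 → NEW=255, ERR=-334383723881/4294967296
(2,5): OLD=9841954004369/68719476736 → NEW=255, ERR=-7681512563311/68719476736
(3,0): OLD=2778979493/16777216 → NEW=255, ERR=-1499210587/16777216
(3,1): OLD=10879761857/134217728 → NEW=0, ERR=10879761857/134217728
(3,2): OLD=182672240339/1073741824 → NEW=255, ERR=-91131924781/1073741824
(3,3): OLD=10051685105145/68719476736 → NEW=255, ERR=-7471781462535/68719476736
(3,4): OLD=37383412894169/549755813888 → NEW=0, ERR=37383412894169/549755813888
(3,5): OLD=1450938549956375/8796093022208 → NEW=255, ERR=-792065170706665/8796093022208
(4,0): OLD=260433670923/2147483648 → NEW=0, ERR=260433670923/2147483648
(4,1): OLD=8242558262543/34359738368 → NEW=255, ERR=-519175021297/34359738368
(4,2): OLD=130342869293693/1099511627776 → NEW=0, ERR=130342869293693/1099511627776
(4,3): OLD=3436310581993041/17592186044416 → NEW=255, ERR=-1049696859333039/17592186044416
(4,4): OLD=40663471940030305/281474976710656 → NEW=255, ERR=-31112647121186975/281474976710656
(4,5): OLD=345657694718643207/4503599627370496 → NEW=0, ERR=345657694718643207/4503599627370496
(5,0): OLD=117683459295901/549755813888 → NEW=255, ERR=-22504273245539/549755813888
(5,1): OLD=2606741050811245/17592186044416 → NEW=255, ERR=-1879266390514835/17592186044416
(5,2): OLD=21698626261031935/140737488355328 → NEW=255, ERR=-14189433269576705/140737488355328
(5,3): OLD=364467160152075365/4503599627370496 → NEW=0, ERR=364467160152075365/4503599627370496
(5,4): OLD=1590001506974293829/9007199254740992 → NEW=255, ERR=-706834302984659131/9007199254740992
(5,5): OLD=17977488825187368777/144115188075855872 → NEW=0, ERR=17977488825187368777/144115188075855872
(6,0): OLD=38049313196559463/281474976710656 → NEW=255, ERR=-33726805864657817/281474976710656
(6,1): OLD=79862213608344283/4503599627370496 → NEW=0, ERR=79862213608344283/4503599627370496
(6,2): OLD=2949836197349916515/18014398509481984 → NEW=255, ERR=-1643835422567989405/18014398509481984
(6,3): OLD=35842102152925687479/288230376151711744 → NEW=0, ERR=35842102152925687479/288230376151711744
(6,4): OLD=910016414355198306071/4611686018427387904 → NEW=255, ERR=-265963520343785609449/4611686018427387904
(6,5): OLD=13491688281797182187841/73786976294838206464 → NEW=255, ERR=-5323990673386560460479/73786976294838206464
Row 0: ##.##.
Row 1: .#.#.#
Row 2: #.#.##
Row 3: #.##.#
Row 4: .#.##.
Row 5: ###.#.
Row 6: #.#.##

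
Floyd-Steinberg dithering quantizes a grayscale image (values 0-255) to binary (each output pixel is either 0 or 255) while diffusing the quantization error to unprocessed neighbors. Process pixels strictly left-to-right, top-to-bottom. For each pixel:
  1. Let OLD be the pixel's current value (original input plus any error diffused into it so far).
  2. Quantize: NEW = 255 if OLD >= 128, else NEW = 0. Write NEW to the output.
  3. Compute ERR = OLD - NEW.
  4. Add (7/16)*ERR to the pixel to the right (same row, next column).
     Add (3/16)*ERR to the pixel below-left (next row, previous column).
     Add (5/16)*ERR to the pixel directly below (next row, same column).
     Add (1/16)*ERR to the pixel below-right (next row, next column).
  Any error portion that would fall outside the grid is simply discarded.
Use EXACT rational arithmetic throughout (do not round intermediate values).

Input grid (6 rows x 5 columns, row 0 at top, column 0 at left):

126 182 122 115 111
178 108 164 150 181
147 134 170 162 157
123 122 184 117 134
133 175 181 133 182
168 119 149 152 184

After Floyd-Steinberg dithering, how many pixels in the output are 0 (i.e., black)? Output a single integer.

(0,0): OLD=126 → NEW=0, ERR=126
(0,1): OLD=1897/8 → NEW=255, ERR=-143/8
(0,2): OLD=14615/128 → NEW=0, ERR=14615/128
(0,3): OLD=337825/2048 → NEW=255, ERR=-184415/2048
(0,4): OLD=2346343/32768 → NEW=0, ERR=2346343/32768
(1,0): OLD=27395/128 → NEW=255, ERR=-5245/128
(1,1): OLD=116501/1024 → NEW=0, ERR=116501/1024
(1,2): OLD=7584313/32768 → NEW=255, ERR=-771527/32768
(1,3): OLD=17317445/131072 → NEW=255, ERR=-16105915/131072
(1,4): OLD=301967407/2097152 → NEW=255, ERR=-232806353/2097152
(2,0): OLD=2548151/16384 → NEW=255, ERR=-1629769/16384
(2,1): OLD=62420685/524288 → NEW=0, ERR=62420685/524288
(2,2): OLD=1667663527/8388608 → NEW=255, ERR=-471431513/8388608
(2,3): OLD=10298171397/134217728 → NEW=0, ERR=10298171397/134217728
(2,4): OLD=318251642595/2147483648 → NEW=255, ERR=-229356687645/2147483648
(3,0): OLD=958297799/8388608 → NEW=0, ERR=958297799/8388608
(3,1): OLD=12913782971/67108864 → NEW=255, ERR=-4198977349/67108864
(3,2): OLD=345510996857/2147483648 → NEW=255, ERR=-202097333383/2147483648
(3,3): OLD=327563154609/4294967296 → NEW=0, ERR=327563154609/4294967296
(3,4): OLD=9537326573141/68719476736 → NEW=255, ERR=-7986139994539/68719476736
(4,0): OLD=168542642505/1073741824 → NEW=255, ERR=-105261522615/1073741824
(4,1): OLD=3506488758345/34359738368 → NEW=0, ERR=3506488758345/34359738368
(4,2): OLD=113595076259431/549755813888 → NEW=255, ERR=-26592656282009/549755813888
(4,3): OLD=949967919714377/8796093022208 → NEW=0, ERR=949967919714377/8796093022208
(4,4): OLD=27823718062804607/140737488355328 → NEW=255, ERR=-8064341467804033/140737488355328
(5,0): OLD=86036599389819/549755813888 → NEW=255, ERR=-54151133151621/549755813888
(5,1): OLD=407262184912049/4398046511104 → NEW=0, ERR=407262184912049/4398046511104
(5,2): OLD=28291708732431289/140737488355328 → NEW=255, ERR=-7596350798177351/140737488355328
(5,3): OLD=83523951314614999/562949953421312 → NEW=255, ERR=-60028286807819561/562949953421312
(5,4): OLD=1136637772723245069/9007199254740992 → NEW=0, ERR=1136637772723245069/9007199254740992
Output grid:
  Row 0: .#.#.  (3 black, running=3)
  Row 1: #.###  (1 black, running=4)
  Row 2: #.#.#  (2 black, running=6)
  Row 3: .##.#  (2 black, running=8)
  Row 4: #.#.#  (2 black, running=10)
  Row 5: #.##.  (2 black, running=12)

Answer: 12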